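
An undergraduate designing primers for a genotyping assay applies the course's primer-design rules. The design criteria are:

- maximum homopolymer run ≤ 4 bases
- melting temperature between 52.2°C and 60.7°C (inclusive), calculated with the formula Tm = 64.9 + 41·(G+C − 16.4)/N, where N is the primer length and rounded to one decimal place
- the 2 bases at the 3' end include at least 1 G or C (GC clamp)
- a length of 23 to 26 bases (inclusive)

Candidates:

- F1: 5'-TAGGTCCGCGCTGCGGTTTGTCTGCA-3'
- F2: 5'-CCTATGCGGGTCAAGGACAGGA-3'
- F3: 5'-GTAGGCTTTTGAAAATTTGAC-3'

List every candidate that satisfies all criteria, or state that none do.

F1 (26 nt, A=2 T=8 G=9 C=7): longest run = 3 ✓; Tm = 64.9 + 41·(16 − 16.4)/26 = 64.3°C, outside 52.2–60.7°C ✗; 3' end CA has 1 G/C ✓; length 26 ✓ — fails.
F2 (22 nt, A=6 T=3 G=8 C=5): longest run = 3 ✓; Tm = 64.9 + 41·(13 − 16.4)/22 = 58.6°C ✓; 3' end GA has 1 G/C ✓; length 22, outside 23–26 ✗ — fails.
F3 (21 nt, A=6 T=8 G=5 C=2): longest run = 4 ✓; Tm = 64.9 + 41·(7 − 16.4)/21 = 46.5°C, outside 52.2–60.7°C ✗; 3' end AC has 1 G/C ✓; length 21, outside 23–26 ✗ — fails.

None of the candidates satisfy all criteria.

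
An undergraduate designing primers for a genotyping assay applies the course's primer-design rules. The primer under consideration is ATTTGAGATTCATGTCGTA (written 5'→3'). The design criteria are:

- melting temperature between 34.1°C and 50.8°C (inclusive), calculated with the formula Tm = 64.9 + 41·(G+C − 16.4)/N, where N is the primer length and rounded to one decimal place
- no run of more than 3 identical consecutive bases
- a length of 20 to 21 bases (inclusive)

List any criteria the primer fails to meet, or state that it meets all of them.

Base counts: A=5, T=8, G=4, C=2 (length 19).
Tm: Tm = 64.9 + 41·(6 − 16.4)/19 = 42.5°C ✓
homopolymer run: longest run = 3 ✓
length: length 19, outside 20–21 ✗

Fails: length.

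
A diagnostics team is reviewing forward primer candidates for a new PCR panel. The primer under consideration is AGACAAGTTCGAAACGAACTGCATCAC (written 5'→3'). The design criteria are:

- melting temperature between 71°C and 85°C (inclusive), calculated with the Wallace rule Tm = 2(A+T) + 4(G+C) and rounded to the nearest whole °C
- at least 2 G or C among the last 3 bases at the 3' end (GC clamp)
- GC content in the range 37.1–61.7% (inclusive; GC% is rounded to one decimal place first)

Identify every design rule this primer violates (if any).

Meets all criteria.

Base counts: A=11, T=4, G=5, C=7 (length 27).
Tm: Tm = 2·15 + 4·12 = 78°C ✓
GC clamp: 3' end CAC has 2 G/C ✓
GC content: GC 12/27 = 44.4% ✓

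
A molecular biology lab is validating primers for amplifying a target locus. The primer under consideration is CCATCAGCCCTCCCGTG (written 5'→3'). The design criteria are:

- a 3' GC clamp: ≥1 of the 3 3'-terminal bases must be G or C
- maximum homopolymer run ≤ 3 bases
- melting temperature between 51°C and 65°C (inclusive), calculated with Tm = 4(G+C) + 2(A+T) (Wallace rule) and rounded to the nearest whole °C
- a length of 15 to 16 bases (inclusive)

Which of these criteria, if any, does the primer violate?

Fails: length.

Base counts: A=2, T=3, G=3, C=9 (length 17).
GC clamp: 3' end GTG has 2 G/C ✓
homopolymer run: longest run = 3 ✓
Tm: Tm = 2·5 + 4·12 = 58°C ✓
length: length 17, outside 15–16 ✗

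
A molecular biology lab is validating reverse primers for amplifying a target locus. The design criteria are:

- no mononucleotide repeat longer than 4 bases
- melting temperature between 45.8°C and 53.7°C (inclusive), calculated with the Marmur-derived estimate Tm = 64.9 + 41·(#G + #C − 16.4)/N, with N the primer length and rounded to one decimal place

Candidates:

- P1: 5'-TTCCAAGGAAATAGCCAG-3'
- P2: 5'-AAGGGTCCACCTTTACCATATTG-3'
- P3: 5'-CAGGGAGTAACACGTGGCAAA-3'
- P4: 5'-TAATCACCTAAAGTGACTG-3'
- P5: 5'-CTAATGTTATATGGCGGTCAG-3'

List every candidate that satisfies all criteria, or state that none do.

P1 (18 nt, A=7 T=3 G=4 C=4): longest run = 3 ✓; Tm = 64.9 + 41·(8 − 16.4)/18 = 45.8°C ✓ — passes.
P2 (23 nt, A=6 T=7 G=4 C=6): longest run = 3 ✓; Tm = 64.9 + 41·(10 − 16.4)/23 = 53.5°C ✓ — passes.
P3 (21 nt, A=8 T=2 G=7 C=4): longest run = 3 ✓; Tm = 64.9 + 41·(11 − 16.4)/21 = 54.4°C, outside 45.8–53.7°C ✗ — fails.
P4 (19 nt, A=7 T=5 G=3 C=4): longest run = 3 ✓; Tm = 64.9 + 41·(7 − 16.4)/19 = 44.6°C, outside 45.8–53.7°C ✗ — fails.
P5 (21 nt, A=5 T=7 G=6 C=3): longest run = 2 ✓; Tm = 64.9 + 41·(9 − 16.4)/21 = 50.5°C ✓ — passes.

P1, P2 and P5.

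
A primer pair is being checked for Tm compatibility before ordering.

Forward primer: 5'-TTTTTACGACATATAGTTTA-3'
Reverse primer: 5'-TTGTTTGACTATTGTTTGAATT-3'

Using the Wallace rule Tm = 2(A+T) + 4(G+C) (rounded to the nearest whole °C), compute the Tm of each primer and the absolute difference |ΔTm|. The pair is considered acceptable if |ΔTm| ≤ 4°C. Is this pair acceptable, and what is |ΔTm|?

Forward: A=6 T=10 G=2 C=2 → Tm = 2·16 + 4·4 = 48°C.
Reverse: A=4 T=13 G=4 C=1 → Tm = 2·17 + 4·5 = 54°C.
|ΔTm| = |48 − 54| = 6°C, > 4°C.

|ΔTm| = 6°C; the pair is not acceptable.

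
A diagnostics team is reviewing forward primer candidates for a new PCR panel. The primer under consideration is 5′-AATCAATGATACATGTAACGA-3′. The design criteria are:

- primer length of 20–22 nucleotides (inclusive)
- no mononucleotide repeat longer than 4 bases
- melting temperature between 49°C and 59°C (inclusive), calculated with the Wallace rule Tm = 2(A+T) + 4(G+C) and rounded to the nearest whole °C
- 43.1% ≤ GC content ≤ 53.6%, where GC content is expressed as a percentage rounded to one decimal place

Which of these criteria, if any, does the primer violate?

Base counts: A=10, T=5, G=3, C=3 (length 21).
length: length 21 ✓
homopolymer run: longest run = 2 ✓
Tm: Tm = 2·15 + 4·6 = 54°C ✓
GC content: GC 6/21 = 28.6%, outside 43.1–53.6% ✗

Fails: GC content.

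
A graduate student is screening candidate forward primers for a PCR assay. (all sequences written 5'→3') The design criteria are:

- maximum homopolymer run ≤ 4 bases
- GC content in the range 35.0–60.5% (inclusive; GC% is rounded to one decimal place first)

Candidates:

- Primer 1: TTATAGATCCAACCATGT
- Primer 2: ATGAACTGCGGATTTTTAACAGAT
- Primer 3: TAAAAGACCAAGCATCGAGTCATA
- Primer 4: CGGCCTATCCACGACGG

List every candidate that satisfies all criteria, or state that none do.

Primer 3 only.

Primer 1 (18 nt, A=6 T=6 G=2 C=4): longest run = 2 ✓; GC 6/18 = 33.3%, outside 35.0–60.5% ✗ — fails.
Primer 2 (24 nt, A=8 T=8 G=5 C=3): longest run = 5, exceeds 4 ✗; GC 8/24 = 33.3%, outside 35.0–60.5% ✗ — fails.
Primer 3 (24 nt, A=11 T=4 G=4 C=5): longest run = 4 ✓; GC 9/24 = 37.5% ✓ — passes.
Primer 4 (17 nt, A=3 T=2 G=5 C=7): longest run = 2 ✓; GC 12/17 = 70.6%, outside 35.0–60.5% ✗ — fails.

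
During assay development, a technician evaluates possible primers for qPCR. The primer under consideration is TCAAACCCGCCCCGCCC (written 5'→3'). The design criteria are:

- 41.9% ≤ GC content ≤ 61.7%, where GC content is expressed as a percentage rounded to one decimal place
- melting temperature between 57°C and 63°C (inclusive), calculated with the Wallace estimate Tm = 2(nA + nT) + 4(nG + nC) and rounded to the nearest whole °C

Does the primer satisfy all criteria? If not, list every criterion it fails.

Fails: GC content.

Base counts: A=3, T=1, G=2, C=11 (length 17).
GC content: GC 13/17 = 76.5%, outside 41.9–61.7% ✗
Tm: Tm = 2·4 + 4·13 = 60°C ✓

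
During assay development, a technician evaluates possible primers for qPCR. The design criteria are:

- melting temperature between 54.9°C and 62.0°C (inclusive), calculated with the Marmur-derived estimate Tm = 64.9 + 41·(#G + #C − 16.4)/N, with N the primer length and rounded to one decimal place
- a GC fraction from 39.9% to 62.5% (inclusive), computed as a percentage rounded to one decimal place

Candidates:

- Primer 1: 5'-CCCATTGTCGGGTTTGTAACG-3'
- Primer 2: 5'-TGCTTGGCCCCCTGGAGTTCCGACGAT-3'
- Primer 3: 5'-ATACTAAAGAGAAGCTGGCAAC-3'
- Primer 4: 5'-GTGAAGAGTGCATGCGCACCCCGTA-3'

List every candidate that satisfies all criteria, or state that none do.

None of the candidates satisfy all criteria.

Primer 1 (21 nt, A=3 T=7 G=6 C=5): Tm = 64.9 + 41·(11 − 16.4)/21 = 54.4°C, outside 54.9–62.0°C ✗; GC 11/21 = 52.4% ✓ — fails.
Primer 2 (27 nt, A=3 T=7 G=8 C=9): Tm = 64.9 + 41·(17 − 16.4)/27 = 65.8°C, outside 54.9–62.0°C ✗; GC 17/27 = 63.0%, outside 39.9–62.5% ✗ — fails.
Primer 3 (22 nt, A=10 T=3 G=5 C=4): Tm = 64.9 + 41·(9 − 16.4)/22 = 51.1°C, outside 54.9–62.0°C ✗; GC 9/22 = 40.9% ✓ — fails.
Primer 4 (25 nt, A=6 T=4 G=8 C=7): Tm = 64.9 + 41·(15 − 16.4)/25 = 62.6°C, outside 54.9–62.0°C ✗; GC 15/25 = 60.0% ✓ — fails.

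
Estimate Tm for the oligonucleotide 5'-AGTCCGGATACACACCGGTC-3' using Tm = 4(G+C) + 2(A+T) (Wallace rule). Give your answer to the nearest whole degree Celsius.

64°C

Base counts: A=5, T=3, G=5, C=7 (length 20).
Tm = 2·(5+3) + 4·(5+7) = 2·8 + 4·12 = 16 + 48 = 64°C.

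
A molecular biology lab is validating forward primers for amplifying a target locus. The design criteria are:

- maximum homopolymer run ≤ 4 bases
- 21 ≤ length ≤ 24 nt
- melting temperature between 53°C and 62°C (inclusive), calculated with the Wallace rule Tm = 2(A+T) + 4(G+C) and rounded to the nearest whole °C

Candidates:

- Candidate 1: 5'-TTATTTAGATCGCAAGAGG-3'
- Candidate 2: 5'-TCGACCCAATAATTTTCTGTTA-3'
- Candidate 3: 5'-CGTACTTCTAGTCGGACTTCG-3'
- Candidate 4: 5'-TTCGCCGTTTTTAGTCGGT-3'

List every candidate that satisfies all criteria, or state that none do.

Candidate 1 (19 nt, A=6 T=6 G=5 C=2): longest run = 3 ✓; length 19, outside 21–24 ✗; Tm = 2·12 + 4·7 = 52°C, outside 53–62°C ✗ — fails.
Candidate 2 (22 nt, A=6 T=9 G=2 C=5): longest run = 4 ✓; length 22 ✓; Tm = 2·15 + 4·7 = 58°C ✓ — passes.
Candidate 3 (21 nt, A=3 T=7 G=5 C=6): longest run = 2 ✓; length 21 ✓; Tm = 2·10 + 4·11 = 64°C, outside 53–62°C ✗ — fails.
Candidate 4 (19 nt, A=1 T=9 G=5 C=4): longest run = 5, exceeds 4 ✗; length 19, outside 21–24 ✗; Tm = 2·10 + 4·9 = 56°C ✓ — fails.

Candidate 2 only.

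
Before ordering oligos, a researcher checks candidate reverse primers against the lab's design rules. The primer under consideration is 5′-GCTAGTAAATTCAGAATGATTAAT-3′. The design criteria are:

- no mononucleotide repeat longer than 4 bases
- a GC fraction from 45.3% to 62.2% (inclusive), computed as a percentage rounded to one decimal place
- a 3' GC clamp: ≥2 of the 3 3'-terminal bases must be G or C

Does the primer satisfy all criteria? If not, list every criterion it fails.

Base counts: A=10, T=8, G=4, C=2 (length 24).
homopolymer run: longest run = 3 ✓
GC content: GC 6/24 = 25.0%, outside 45.3–62.2% ✗
GC clamp: 3' end AAT has 0 G/C, need ≥2 ✗

Fails: GC content, GC clamp.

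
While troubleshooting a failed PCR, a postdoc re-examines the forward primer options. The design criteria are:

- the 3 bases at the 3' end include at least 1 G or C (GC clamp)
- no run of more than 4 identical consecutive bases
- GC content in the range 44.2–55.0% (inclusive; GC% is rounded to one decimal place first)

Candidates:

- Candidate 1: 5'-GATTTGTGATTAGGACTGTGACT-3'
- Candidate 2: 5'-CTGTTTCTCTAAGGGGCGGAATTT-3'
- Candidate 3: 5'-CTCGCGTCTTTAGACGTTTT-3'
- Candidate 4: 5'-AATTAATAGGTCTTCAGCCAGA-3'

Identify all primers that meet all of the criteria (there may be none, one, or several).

Candidate 1 (23 nt, A=5 T=9 G=7 C=2): 3' end ACT has 1 G/C ✓; longest run = 3 ✓; GC 9/23 = 39.1%, outside 44.2–55.0% ✗ — fails.
Candidate 2 (24 nt, A=4 T=9 G=7 C=4): 3' end TTT has 0 G/C, need ≥1 ✗; longest run = 4 ✓; GC 11/24 = 45.8% ✓ — fails.
Candidate 3 (20 nt, A=2 T=9 G=4 C=5): 3' end TTT has 0 G/C, need ≥1 ✗; longest run = 4 ✓; GC 9/20 = 45.0% ✓ — fails.
Candidate 4 (22 nt, A=8 T=6 G=4 C=4): 3' end AGA has 1 G/C ✓; longest run = 2 ✓; GC 8/22 = 36.4%, outside 44.2–55.0% ✗ — fails.

None of the candidates satisfy all criteria.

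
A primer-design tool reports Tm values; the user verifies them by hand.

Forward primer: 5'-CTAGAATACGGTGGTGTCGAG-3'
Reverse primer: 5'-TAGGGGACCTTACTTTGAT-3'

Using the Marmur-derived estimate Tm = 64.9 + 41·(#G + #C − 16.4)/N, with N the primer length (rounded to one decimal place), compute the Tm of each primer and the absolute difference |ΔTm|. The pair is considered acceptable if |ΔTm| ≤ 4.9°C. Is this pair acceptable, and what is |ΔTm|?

Forward: G+C = 11, N = 21 → Tm = 64.9 + 41·(11 − 16.4)/21 = 54.4°C.
Reverse: G+C = 8, N = 19 → Tm = 64.9 + 41·(8 − 16.4)/19 = 46.8°C.
|ΔTm| = |54.4 − 46.8| = 7.6°C, > 4.9°C.

|ΔTm| = 7.6°C; the pair is not acceptable.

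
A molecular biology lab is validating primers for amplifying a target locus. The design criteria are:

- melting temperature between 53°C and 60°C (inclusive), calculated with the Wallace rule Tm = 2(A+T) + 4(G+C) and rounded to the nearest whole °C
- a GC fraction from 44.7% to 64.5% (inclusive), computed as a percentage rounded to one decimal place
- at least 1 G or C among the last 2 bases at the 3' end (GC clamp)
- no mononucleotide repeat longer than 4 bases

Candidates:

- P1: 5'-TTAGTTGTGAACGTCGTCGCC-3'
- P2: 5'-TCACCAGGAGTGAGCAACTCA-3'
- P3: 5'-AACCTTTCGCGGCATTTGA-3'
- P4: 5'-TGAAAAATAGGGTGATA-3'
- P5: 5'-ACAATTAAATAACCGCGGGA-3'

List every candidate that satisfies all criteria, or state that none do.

P1 (21 nt, A=3 T=7 G=6 C=5): Tm = 2·10 + 4·11 = 64°C, outside 53–60°C ✗; GC 11/21 = 52.4% ✓; 3' end CC has 2 G/C ✓; longest run = 2 ✓ — fails.
P2 (21 nt, A=7 T=3 G=5 C=6): Tm = 2·10 + 4·11 = 64°C, outside 53–60°C ✗; GC 11/21 = 52.4% ✓; 3' end CA has 1 G/C ✓; longest run = 2 ✓ — fails.
P3 (19 nt, A=4 T=6 G=4 C=5): Tm = 2·10 + 4·9 = 56°C ✓; GC 9/19 = 47.4% ✓; 3' end GA has 1 G/C ✓; longest run = 3 ✓ — passes.
P4 (17 nt, A=8 T=4 G=5 C=0): Tm = 2·12 + 4·5 = 44°C, outside 53–60°C ✗; GC 5/17 = 29.4%, outside 44.7–64.5% ✗; 3' end TA has 0 G/C, need ≥1 ✗; longest run = 5, exceeds 4 ✗ — fails.
P5 (20 nt, A=9 T=3 G=4 C=4): Tm = 2·12 + 4·8 = 56°C ✓; GC 8/20 = 40.0%, outside 44.7–64.5% ✗; 3' end GA has 1 G/C ✓; longest run = 3 ✓ — fails.

P3 only.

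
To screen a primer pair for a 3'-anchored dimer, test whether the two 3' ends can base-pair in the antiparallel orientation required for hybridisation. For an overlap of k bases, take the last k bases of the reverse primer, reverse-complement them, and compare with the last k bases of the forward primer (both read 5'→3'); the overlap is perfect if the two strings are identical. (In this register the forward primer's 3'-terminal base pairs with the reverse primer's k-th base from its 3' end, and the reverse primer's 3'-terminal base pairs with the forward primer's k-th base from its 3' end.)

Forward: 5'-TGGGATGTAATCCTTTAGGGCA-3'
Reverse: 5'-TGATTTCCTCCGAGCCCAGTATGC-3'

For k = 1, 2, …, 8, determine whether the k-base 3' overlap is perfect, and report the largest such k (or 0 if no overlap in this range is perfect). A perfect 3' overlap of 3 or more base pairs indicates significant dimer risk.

Last 8 bases (5'→3') — forward …TTAGGGCA, reverse …CAGTATGC.
Reverse complement of the reverse primer's last 8 bases: GCATACTG; its first k bases are the reverse complement of the reverse primer's last k bases, so a perfect k-base overlap needs the forward primer's last k bases to equal them.
Comparing (forward last k vs required): k=1: A vs G ✗; k=2: CA vs GC ✗; k=3: GCA vs GCA ✓; k=4: GGCA vs GCAT ✗; k=5: GGGCA vs GCATA ✗; k=6: AGGGCA vs GCATAC ✗; k=7: TAGGGCA vs GCATACT ✗; k=8: TTAGGGCA vs GCATACTG ✗.
Only k = 3 is perfect, so the longest perfect 3' overlap is 3.

Longest perfect overlap: 3 complementary base pairs; significant dimer risk (threshold 3).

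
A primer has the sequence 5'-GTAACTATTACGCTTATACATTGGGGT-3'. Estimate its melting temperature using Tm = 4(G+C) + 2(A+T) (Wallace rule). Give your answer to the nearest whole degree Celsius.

Base counts: A=7, T=10, G=6, C=4 (length 27).
Tm = 2·(7+10) + 4·(6+4) = 2·17 + 4·10 = 34 + 40 = 74°C.

74°C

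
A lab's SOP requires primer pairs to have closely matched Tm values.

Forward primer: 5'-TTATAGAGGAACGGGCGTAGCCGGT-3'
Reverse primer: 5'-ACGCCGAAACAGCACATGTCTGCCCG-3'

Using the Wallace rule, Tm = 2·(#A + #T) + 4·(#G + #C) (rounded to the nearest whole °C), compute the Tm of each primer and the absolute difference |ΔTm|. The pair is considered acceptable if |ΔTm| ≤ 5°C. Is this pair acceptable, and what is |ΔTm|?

Forward: A=6 T=5 G=10 C=4 → Tm = 2·11 + 4·14 = 78°C.
Reverse: A=7 T=3 G=6 C=10 → Tm = 2·10 + 4·16 = 84°C.
|ΔTm| = |78 − 84| = 6°C, > 5°C.

|ΔTm| = 6°C; the pair is not acceptable.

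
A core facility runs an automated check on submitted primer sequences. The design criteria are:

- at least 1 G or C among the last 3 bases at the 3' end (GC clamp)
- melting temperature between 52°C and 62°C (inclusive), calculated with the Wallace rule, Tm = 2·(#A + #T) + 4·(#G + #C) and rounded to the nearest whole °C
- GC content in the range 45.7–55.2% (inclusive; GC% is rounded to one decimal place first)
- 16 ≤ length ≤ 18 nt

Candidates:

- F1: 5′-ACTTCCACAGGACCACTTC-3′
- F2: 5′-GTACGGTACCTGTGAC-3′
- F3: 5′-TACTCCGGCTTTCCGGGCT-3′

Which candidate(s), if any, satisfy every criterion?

None of the candidates satisfy all criteria.

F1 (19 nt, A=5 T=4 G=2 C=8): 3' end TTC has 1 G/C ✓; Tm = 2·9 + 4·10 = 58°C ✓; GC 10/19 = 52.6% ✓; length 19, outside 16–18 ✗ — fails.
F2 (16 nt, A=3 T=4 G=5 C=4): 3' end GAC has 2 G/C ✓; Tm = 2·7 + 4·9 = 50°C, outside 52–62°C ✗; GC 9/16 = 56.3%, outside 45.7–55.2% ✗; length 16 ✓ — fails.
F3 (19 nt, A=1 T=6 G=5 C=7): 3' end GCT has 2 G/C ✓; Tm = 2·7 + 4·12 = 62°C ✓; GC 12/19 = 63.2%, outside 45.7–55.2% ✗; length 19, outside 16–18 ✗ — fails.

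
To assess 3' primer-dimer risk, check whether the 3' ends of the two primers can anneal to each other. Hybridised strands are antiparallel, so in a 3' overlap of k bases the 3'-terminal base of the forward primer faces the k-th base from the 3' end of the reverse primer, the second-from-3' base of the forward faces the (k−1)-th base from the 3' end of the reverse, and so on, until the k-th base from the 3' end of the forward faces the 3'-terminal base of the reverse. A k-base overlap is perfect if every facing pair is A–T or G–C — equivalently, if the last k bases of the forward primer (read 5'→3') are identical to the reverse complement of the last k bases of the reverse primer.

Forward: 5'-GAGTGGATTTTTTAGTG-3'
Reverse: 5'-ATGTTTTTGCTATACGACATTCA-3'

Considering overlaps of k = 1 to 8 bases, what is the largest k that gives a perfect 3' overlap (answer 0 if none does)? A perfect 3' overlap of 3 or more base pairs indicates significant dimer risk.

Last 8 bases (5'→3') — forward …TTTTAGTG, reverse …GACATTCA.
Reverse complement of the reverse primer's last 8 bases: TGAATGTC; its first k bases are the reverse complement of the reverse primer's last k bases, so a perfect k-base overlap needs the forward primer's last k bases to equal them.
Comparing (forward last k vs required): k=1: G vs T ✗; k=2: TG vs TG ✓; k=3: GTG vs TGA ✗; k=4: AGTG vs TGAA ✗; k=5: TAGTG vs TGAAT ✗; k=6: TTAGTG vs TGAATG ✗; k=7: TTTAGTG vs TGAATGT ✗; k=8: TTTTAGTG vs TGAATGTC ✗.
Only k = 2 is perfect, so the longest perfect 3' overlap is 2.

Longest perfect overlap: 2 complementary base pairs; below the dimer-risk threshold (threshold 3).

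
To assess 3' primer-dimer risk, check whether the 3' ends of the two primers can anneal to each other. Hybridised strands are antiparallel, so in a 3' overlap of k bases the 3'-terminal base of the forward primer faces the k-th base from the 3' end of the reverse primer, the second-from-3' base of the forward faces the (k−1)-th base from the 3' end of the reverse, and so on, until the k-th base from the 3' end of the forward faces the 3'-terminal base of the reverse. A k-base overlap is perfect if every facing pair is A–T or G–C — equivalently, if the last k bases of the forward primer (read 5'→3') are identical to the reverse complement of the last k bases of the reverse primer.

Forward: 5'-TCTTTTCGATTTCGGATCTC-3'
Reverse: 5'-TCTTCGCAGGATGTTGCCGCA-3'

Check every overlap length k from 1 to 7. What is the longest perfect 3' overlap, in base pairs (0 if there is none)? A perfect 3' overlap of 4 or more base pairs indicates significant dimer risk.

Longest perfect overlap: 0 complementary base pairs; below the dimer-risk threshold (threshold 4).

Last 7 bases (5'→3') — forward …GGATCTC, reverse …TGCCGCA.
Reverse complement of the reverse primer's last 7 bases: TGCGGCA; its first k bases are the reverse complement of the reverse primer's last k bases, so a perfect k-base overlap needs the forward primer's last k bases to equal them.
Comparing (forward last k vs required): k=1: C vs T ✗; k=2: TC vs TG ✗; k=3: CTC vs TGC ✗; k=4: TCTC vs TGCG ✗; k=5: ATCTC vs TGCGG ✗; k=6: GATCTC vs TGCGGC ✗; k=7: GGATCTC vs TGCGGCA ✗.
No overlap length from 1 to 7 is perfect, so the longest perfect 3' overlap is 0.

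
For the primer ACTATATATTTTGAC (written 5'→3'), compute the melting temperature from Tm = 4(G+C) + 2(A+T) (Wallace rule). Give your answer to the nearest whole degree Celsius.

36°C

Base counts: A=5, T=7, G=1, C=2 (length 15).
Tm = 2·(5+7) + 4·(1+2) = 2·12 + 4·3 = 24 + 12 = 36°C.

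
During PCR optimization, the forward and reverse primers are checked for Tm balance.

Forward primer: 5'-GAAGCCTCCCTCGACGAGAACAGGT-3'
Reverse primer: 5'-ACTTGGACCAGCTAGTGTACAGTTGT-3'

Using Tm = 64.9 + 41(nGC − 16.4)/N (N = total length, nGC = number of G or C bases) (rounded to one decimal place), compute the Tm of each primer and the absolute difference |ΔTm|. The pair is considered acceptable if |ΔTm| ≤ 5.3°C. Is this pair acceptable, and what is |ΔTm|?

|ΔTm| = 4.6°C; the pair is acceptable.

Forward: G+C = 15, N = 25 → Tm = 64.9 + 41·(15 − 16.4)/25 = 62.6°C.
Reverse: G+C = 12, N = 26 → Tm = 64.9 + 41·(12 − 16.4)/26 = 58.0°C.
|ΔTm| = |62.6 − 58.0| = 4.6°C, ≤ 5.3°C.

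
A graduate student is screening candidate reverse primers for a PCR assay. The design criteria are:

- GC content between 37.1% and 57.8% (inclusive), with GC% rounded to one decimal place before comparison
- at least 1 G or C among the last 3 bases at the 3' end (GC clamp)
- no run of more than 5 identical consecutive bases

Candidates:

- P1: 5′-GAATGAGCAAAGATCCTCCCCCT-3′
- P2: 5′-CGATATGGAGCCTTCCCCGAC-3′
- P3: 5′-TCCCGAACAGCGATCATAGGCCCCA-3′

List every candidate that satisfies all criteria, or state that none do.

P1 (23 nt, A=7 T=4 G=4 C=8): GC 12/23 = 52.2% ✓; 3' end CCT has 2 G/C ✓; longest run = 5 ✓ — passes.
P2 (21 nt, A=4 T=4 G=5 C=8): GC 13/21 = 61.9%, outside 37.1–57.8% ✗; 3' end GAC has 2 G/C ✓; longest run = 4 ✓ — fails.
P3 (25 nt, A=7 T=3 G=5 C=10): GC 15/25 = 60.0%, outside 37.1–57.8% ✗; 3' end CCA has 2 G/C ✓; longest run = 4 ✓ — fails.

P1 only.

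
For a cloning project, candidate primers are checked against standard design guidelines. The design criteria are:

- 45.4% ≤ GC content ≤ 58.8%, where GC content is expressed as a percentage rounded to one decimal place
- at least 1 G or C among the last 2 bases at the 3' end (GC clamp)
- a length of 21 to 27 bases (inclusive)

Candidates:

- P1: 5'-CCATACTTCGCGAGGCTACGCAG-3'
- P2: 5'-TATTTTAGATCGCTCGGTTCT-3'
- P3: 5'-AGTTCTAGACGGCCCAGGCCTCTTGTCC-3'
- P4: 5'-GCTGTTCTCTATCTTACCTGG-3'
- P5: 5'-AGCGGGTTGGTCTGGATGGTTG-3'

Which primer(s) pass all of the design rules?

P1 (23 nt, A=5 T=4 G=6 C=8): GC 14/23 = 60.9%, outside 45.4–58.8% ✗; 3' end AG has 1 G/C ✓; length 23 ✓ — fails.
P2 (21 nt, A=3 T=10 G=4 C=4): GC 8/21 = 38.1%, outside 45.4–58.8% ✗; 3' end CT has 1 G/C ✓; length 21 ✓ — fails.
P3 (28 nt, A=4 T=7 G=7 C=10): GC 17/28 = 60.7%, outside 45.4–58.8% ✗; 3' end CC has 2 G/C ✓; length 28, outside 21–27 ✗ — fails.
P4 (21 nt, A=2 T=9 G=4 C=6): GC 10/21 = 47.6% ✓; 3' end GG has 2 G/C ✓; length 21 ✓ — passes.
P5 (22 nt, A=2 T=7 G=11 C=2): GC 13/22 = 59.1%, outside 45.4–58.8% ✗; 3' end TG has 1 G/C ✓; length 22 ✓ — fails.

P4 only.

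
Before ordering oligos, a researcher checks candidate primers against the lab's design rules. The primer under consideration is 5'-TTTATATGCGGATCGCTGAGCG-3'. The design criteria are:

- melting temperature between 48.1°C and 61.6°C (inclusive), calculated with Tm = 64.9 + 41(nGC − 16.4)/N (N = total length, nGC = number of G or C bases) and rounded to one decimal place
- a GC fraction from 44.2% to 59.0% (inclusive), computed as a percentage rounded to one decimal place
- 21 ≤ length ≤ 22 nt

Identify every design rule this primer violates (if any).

Meets all criteria.

Base counts: A=4, T=7, G=7, C=4 (length 22).
Tm: Tm = 64.9 + 41·(11 − 16.4)/22 = 54.8°C ✓
GC content: GC 11/22 = 50.0% ✓
length: length 22 ✓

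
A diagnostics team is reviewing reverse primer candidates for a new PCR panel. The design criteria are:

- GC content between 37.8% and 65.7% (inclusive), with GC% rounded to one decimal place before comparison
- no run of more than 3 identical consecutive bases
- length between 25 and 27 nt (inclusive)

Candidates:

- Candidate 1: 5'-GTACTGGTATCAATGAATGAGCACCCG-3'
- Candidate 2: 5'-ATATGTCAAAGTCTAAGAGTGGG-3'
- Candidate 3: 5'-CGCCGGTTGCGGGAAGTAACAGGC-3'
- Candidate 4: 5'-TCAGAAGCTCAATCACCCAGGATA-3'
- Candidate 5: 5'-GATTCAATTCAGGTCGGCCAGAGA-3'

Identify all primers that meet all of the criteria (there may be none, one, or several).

Candidate 1 (27 nt, A=8 T=6 G=7 C=6): GC 13/27 = 48.1% ✓; longest run = 3 ✓; length 27 ✓ — passes.
Candidate 2 (23 nt, A=8 T=6 G=7 C=2): GC 9/23 = 39.1% ✓; longest run = 3 ✓; length 23, outside 25–27 ✗ — fails.
Candidate 3 (24 nt, A=5 T=3 G=10 C=6): GC 16/24 = 66.7%, outside 37.8–65.7% ✗; longest run = 3 ✓; length 24, outside 25–27 ✗ — fails.
Candidate 4 (24 nt, A=9 T=4 G=4 C=7): GC 11/24 = 45.8% ✓; longest run = 3 ✓; length 24, outside 25–27 ✗ — fails.
Candidate 5 (24 nt, A=7 T=5 G=7 C=5): GC 12/24 = 50.0% ✓; longest run = 2 ✓; length 24, outside 25–27 ✗ — fails.

Candidate 1 only.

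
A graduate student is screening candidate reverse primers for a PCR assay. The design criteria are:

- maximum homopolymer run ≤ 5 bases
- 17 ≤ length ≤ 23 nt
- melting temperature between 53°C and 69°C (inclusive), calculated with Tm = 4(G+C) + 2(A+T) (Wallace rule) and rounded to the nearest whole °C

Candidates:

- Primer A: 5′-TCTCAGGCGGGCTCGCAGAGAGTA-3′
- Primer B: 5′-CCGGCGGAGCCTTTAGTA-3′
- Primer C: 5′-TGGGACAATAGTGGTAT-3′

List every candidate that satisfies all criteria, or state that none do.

Primer B only.

Primer A (24 nt, A=5 T=4 G=9 C=6): longest run = 3 ✓; length 24, outside 17–23 ✗; Tm = 2·9 + 4·15 = 78°C, outside 53–69°C ✗ — fails.
Primer B (18 nt, A=3 T=4 G=6 C=5): longest run = 3 ✓; length 18 ✓; Tm = 2·7 + 4·11 = 58°C ✓ — passes.
Primer C (17 nt, A=5 T=5 G=6 C=1): longest run = 3 ✓; length 17 ✓; Tm = 2·10 + 4·7 = 48°C, outside 53–69°C ✗ — fails.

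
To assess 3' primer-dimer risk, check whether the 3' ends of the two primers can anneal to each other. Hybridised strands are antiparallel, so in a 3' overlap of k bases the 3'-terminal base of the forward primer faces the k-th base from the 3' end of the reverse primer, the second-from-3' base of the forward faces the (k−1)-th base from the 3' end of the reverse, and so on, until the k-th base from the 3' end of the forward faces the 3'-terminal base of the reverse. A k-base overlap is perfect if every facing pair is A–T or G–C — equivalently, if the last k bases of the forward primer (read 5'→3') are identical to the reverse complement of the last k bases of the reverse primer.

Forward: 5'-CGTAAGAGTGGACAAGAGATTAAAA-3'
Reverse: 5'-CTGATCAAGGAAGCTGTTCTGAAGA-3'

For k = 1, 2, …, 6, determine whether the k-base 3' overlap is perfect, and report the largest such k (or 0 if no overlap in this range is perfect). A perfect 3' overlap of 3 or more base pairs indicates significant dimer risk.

Last 6 bases (5'→3') — forward …TTAAAA, reverse …TGAAGA.
Reverse complement of the reverse primer's last 6 bases: TCTTCA; its first k bases are the reverse complement of the reverse primer's last k bases, so a perfect k-base overlap needs the forward primer's last k bases to equal them.
Comparing (forward last k vs required): k=1: A vs T ✗; k=2: AA vs TC ✗; k=3: AAA vs TCT ✗; k=4: AAAA vs TCTT ✗; k=5: TAAAA vs TCTTC ✗; k=6: TTAAAA vs TCTTCA ✗.
No overlap length from 1 to 6 is perfect, so the longest perfect 3' overlap is 0.

Longest perfect overlap: 0 complementary base pairs; below the dimer-risk threshold (threshold 3).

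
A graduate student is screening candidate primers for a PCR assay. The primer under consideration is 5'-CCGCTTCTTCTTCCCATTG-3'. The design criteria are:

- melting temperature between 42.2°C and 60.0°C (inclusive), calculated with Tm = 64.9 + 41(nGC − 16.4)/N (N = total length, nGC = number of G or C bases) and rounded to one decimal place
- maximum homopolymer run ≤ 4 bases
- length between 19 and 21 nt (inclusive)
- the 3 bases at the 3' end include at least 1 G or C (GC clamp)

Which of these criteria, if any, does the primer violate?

Meets all criteria.

Base counts: A=1, T=8, G=2, C=8 (length 19).
Tm: Tm = 64.9 + 41·(10 − 16.4)/19 = 51.1°C ✓
homopolymer run: longest run = 3 ✓
length: length 19 ✓
GC clamp: 3' end TTG has 1 G/C ✓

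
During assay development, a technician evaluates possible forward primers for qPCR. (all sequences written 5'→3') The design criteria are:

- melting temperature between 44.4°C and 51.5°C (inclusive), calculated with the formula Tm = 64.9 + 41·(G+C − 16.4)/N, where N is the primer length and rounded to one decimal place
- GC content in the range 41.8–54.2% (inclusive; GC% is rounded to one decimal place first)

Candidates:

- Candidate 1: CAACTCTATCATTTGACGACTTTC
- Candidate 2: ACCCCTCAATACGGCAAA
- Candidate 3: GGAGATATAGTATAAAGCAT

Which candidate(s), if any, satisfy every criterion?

Candidate 2 only.

Candidate 1 (24 nt, A=6 T=9 G=2 C=7): Tm = 64.9 + 41·(9 − 16.4)/24 = 52.3°C, outside 44.4–51.5°C ✗; GC 9/24 = 37.5%, outside 41.8–54.2% ✗ — fails.
Candidate 2 (18 nt, A=7 T=2 G=2 C=7): Tm = 64.9 + 41·(9 − 16.4)/18 = 48.0°C ✓; GC 9/18 = 50.0% ✓ — passes.
Candidate 3 (20 nt, A=9 T=5 G=5 C=1): Tm = 64.9 + 41·(6 − 16.4)/20 = 43.6°C, outside 44.4–51.5°C ✗; GC 6/20 = 30.0%, outside 41.8–54.2% ✗ — fails.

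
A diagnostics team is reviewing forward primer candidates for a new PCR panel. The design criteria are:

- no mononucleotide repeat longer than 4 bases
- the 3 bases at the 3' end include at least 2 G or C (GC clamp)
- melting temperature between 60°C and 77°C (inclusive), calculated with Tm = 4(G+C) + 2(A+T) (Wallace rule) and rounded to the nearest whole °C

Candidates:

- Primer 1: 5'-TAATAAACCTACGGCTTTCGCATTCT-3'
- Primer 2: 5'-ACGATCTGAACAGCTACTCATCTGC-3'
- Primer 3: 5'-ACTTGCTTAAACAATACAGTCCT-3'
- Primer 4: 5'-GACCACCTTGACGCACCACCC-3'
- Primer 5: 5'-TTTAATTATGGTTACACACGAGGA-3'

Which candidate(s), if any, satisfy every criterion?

Primer 2, Primer 3, Primer 4 and Primer 5.

Primer 1 (26 nt, A=7 T=9 G=3 C=7): longest run = 3 ✓; 3' end TCT has 1 G/C, need ≥2 ✗; Tm = 2·16 + 4·10 = 72°C ✓ — fails.
Primer 2 (25 nt, A=7 T=6 G=4 C=8): longest run = 2 ✓; 3' end TGC has 2 G/C ✓; Tm = 2·13 + 4·12 = 74°C ✓ — passes.
Primer 3 (23 nt, A=8 T=7 G=2 C=6): longest run = 3 ✓; 3' end CCT has 2 G/C ✓; Tm = 2·15 + 4·8 = 62°C ✓ — passes.
Primer 4 (21 nt, A=5 T=2 G=3 C=11): longest run = 3 ✓; 3' end CCC has 3 G/C ✓; Tm = 2·7 + 4·14 = 70°C ✓ — passes.
Primer 5 (24 nt, A=8 T=8 G=5 C=3): longest run = 3 ✓; 3' end GGA has 2 G/C ✓; Tm = 2·16 + 4·8 = 64°C ✓ — passes.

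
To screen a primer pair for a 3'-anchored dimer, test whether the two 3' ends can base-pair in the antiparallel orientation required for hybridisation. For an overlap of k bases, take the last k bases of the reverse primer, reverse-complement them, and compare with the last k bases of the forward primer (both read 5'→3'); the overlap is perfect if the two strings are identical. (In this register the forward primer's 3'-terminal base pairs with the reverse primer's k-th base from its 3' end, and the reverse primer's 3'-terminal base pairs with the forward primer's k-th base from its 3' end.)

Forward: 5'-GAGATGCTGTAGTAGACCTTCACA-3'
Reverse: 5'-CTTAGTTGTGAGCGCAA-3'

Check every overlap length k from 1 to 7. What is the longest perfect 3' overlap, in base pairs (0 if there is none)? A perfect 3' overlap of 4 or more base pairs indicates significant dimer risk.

Longest perfect overlap: 0 complementary base pairs; below the dimer-risk threshold (threshold 4).

Last 7 bases (5'→3') — forward …CTTCACA, reverse …AGCGCAA.
Reverse complement of the reverse primer's last 7 bases: TTGCGCT; its first k bases are the reverse complement of the reverse primer's last k bases, so a perfect k-base overlap needs the forward primer's last k bases to equal them.
Comparing (forward last k vs required): k=1: A vs T ✗; k=2: CA vs TT ✗; k=3: ACA vs TTG ✗; k=4: CACA vs TTGC ✗; k=5: TCACA vs TTGCG ✗; k=6: TTCACA vs TTGCGC ✗; k=7: CTTCACA vs TTGCGCT ✗.
No overlap length from 1 to 7 is perfect, so the longest perfect 3' overlap is 0.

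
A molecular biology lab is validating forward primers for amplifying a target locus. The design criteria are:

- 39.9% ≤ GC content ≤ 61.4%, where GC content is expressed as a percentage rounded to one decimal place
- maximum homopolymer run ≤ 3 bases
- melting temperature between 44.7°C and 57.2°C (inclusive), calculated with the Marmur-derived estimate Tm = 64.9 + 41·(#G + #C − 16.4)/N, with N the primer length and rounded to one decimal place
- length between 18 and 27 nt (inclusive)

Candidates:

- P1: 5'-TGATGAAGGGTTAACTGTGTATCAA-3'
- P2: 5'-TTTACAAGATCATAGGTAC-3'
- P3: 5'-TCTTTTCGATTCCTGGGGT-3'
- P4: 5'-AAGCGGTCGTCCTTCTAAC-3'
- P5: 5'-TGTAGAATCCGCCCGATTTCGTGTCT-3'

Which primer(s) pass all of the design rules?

P4 only.

P1 (25 nt, A=8 T=8 G=7 C=2): GC 9/25 = 36.0%, outside 39.9–61.4% ✗; longest run = 3 ✓; Tm = 64.9 + 41·(9 − 16.4)/25 = 52.8°C ✓; length 25 ✓ — fails.
P2 (19 nt, A=7 T=6 G=3 C=3): GC 6/19 = 31.6%, outside 39.9–61.4% ✗; longest run = 3 ✓; Tm = 64.9 + 41·(6 − 16.4)/19 = 42.5°C, outside 44.7–57.2°C ✗; length 19 ✓ — fails.
P3 (19 nt, A=1 T=9 G=5 C=4): GC 9/19 = 47.4% ✓; longest run = 4, exceeds 3 ✗; Tm = 64.9 + 41·(9 − 16.4)/19 = 48.9°C ✓; length 19 ✓ — fails.
P4 (19 nt, A=4 T=5 G=4 C=6): GC 10/19 = 52.6% ✓; longest run = 2 ✓; Tm = 64.9 + 41·(10 − 16.4)/19 = 51.1°C ✓; length 19 ✓ — passes.
P5 (26 nt, A=4 T=9 G=6 C=7): GC 13/26 = 50.0% ✓; longest run = 3 ✓; Tm = 64.9 + 41·(13 − 16.4)/26 = 59.5°C, outside 44.7–57.2°C ✗; length 26 ✓ — fails.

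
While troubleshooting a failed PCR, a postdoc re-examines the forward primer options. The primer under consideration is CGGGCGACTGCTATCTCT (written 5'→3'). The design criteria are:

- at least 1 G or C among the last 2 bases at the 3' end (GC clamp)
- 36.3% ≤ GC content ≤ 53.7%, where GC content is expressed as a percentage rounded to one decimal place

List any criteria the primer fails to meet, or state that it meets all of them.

Fails: GC content.

Base counts: A=2, T=5, G=5, C=6 (length 18).
GC clamp: 3' end CT has 1 G/C ✓
GC content: GC 11/18 = 61.1%, outside 36.3–53.7% ✗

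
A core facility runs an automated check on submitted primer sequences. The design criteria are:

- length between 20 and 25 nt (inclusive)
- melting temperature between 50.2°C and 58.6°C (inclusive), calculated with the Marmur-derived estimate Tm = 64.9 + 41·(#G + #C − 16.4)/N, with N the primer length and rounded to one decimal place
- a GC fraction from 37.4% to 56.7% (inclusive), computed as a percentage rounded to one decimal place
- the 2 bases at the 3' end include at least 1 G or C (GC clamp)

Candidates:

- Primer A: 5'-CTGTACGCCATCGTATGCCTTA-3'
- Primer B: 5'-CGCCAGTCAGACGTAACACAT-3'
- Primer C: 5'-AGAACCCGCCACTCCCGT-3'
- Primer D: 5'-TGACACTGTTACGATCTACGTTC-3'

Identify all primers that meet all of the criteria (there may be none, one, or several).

Primer D only.

Primer A (22 nt, A=4 T=7 G=4 C=7): length 22 ✓; Tm = 64.9 + 41·(11 − 16.4)/22 = 54.8°C ✓; GC 11/22 = 50.0% ✓; 3' end TA has 0 G/C, need ≥1 ✗ — fails.
Primer B (21 nt, A=7 T=3 G=4 C=7): length 21 ✓; Tm = 64.9 + 41·(11 − 16.4)/21 = 54.4°C ✓; GC 11/21 = 52.4% ✓; 3' end AT has 0 G/C, need ≥1 ✗ — fails.
Primer C (18 nt, A=4 T=2 G=3 C=9): length 18, outside 20–25 ✗; Tm = 64.9 + 41·(12 − 16.4)/18 = 54.9°C ✓; GC 12/18 = 66.7%, outside 37.4–56.7% ✗; 3' end GT has 1 G/C ✓ — fails.
Primer D (23 nt, A=5 T=8 G=4 C=6): length 23 ✓; Tm = 64.9 + 41·(10 − 16.4)/23 = 53.5°C ✓; GC 10/23 = 43.5% ✓; 3' end TC has 1 G/C ✓ — passes.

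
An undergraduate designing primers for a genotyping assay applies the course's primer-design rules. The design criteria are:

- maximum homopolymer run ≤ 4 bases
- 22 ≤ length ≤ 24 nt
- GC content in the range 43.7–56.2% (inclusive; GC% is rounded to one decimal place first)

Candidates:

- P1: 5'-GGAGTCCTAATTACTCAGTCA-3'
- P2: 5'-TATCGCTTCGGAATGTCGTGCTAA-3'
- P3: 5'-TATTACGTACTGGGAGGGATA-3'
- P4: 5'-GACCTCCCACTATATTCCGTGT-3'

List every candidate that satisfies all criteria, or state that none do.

P1 (21 nt, A=6 T=6 G=4 C=5): longest run = 2 ✓; length 21, outside 22–24 ✗; GC 9/21 = 42.9%, outside 43.7–56.2% ✗ — fails.
P2 (24 nt, A=5 T=8 G=6 C=5): longest run = 2 ✓; length 24 ✓; GC 11/24 = 45.8% ✓ — passes.
P3 (21 nt, A=6 T=6 G=7 C=2): longest run = 3 ✓; length 21, outside 22–24 ✗; GC 9/21 = 42.9%, outside 43.7–56.2% ✗ — fails.
P4 (22 nt, A=4 T=7 G=3 C=8): longest run = 3 ✓; length 22 ✓; GC 11/22 = 50.0% ✓ — passes.

P2 and P4.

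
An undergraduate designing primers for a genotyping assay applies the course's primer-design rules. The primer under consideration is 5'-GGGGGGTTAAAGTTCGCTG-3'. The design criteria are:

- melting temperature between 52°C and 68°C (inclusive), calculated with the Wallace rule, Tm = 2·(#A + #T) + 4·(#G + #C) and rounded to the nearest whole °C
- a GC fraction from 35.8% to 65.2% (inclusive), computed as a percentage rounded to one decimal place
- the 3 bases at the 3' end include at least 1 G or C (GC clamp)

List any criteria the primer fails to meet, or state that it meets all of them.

Base counts: A=3, T=5, G=9, C=2 (length 19).
Tm: Tm = 2·8 + 4·11 = 60°C ✓
GC content: GC 11/19 = 57.9% ✓
GC clamp: 3' end CTG has 2 G/C ✓

Meets all criteria.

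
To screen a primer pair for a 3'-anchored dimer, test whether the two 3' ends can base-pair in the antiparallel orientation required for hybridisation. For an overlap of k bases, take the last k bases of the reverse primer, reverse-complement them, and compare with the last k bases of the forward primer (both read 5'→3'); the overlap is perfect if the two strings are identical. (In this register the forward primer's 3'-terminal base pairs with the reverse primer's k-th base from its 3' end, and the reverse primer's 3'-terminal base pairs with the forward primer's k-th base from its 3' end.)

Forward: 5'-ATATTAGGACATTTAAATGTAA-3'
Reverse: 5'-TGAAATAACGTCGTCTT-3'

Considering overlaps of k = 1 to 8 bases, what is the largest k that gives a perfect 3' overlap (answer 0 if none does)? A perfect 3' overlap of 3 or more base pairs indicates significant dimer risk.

Last 8 bases (5'→3') — forward …AAATGTAA, reverse …GTCGTCTT.
Reverse complement of the reverse primer's last 8 bases: AAGACGAC; its first k bases are the reverse complement of the reverse primer's last k bases, so a perfect k-base overlap needs the forward primer's last k bases to equal them.
Comparing (forward last k vs required): k=1: A vs A ✓; k=2: AA vs AA ✓; k=3: TAA vs AAG ✗; k=4: GTAA vs AAGA ✗; k=5: TGTAA vs AAGAC ✗; k=6: ATGTAA vs AAGACG ✗; k=7: AATGTAA vs AAGACGA ✗; k=8: AAATGTAA vs AAGACGAC ✗.
Perfect overlaps at k = 1, 2; the largest is 2.

Longest perfect overlap: 2 complementary base pairs; below the dimer-risk threshold (threshold 3).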